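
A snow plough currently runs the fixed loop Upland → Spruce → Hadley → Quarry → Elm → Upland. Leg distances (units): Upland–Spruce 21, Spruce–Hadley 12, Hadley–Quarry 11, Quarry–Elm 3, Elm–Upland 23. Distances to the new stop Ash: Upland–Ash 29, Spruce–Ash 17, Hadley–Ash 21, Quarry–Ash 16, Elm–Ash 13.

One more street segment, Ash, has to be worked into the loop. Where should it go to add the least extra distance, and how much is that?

Adding 19 by placing Ash on the Elm–Upland leg.

Insertion cost between consecutive stops i–j is d(i,Ash) + d(Ash,j) − d(i,j):
  between Upland and Spruce: 29 + 17 − 21 = 25
  between Spruce and Hadley: 17 + 21 − 12 = 26
  between Hadley and Quarry: 21 + 16 − 11 = 26
  between Quarry and Elm: 16 + 13 − 3 = 26
  between Elm and Upland: 13 + 29 − 23 = 19
Cheapest insertion is between Elm and Upland, adding 19.
New total = 70 + 19 = 89.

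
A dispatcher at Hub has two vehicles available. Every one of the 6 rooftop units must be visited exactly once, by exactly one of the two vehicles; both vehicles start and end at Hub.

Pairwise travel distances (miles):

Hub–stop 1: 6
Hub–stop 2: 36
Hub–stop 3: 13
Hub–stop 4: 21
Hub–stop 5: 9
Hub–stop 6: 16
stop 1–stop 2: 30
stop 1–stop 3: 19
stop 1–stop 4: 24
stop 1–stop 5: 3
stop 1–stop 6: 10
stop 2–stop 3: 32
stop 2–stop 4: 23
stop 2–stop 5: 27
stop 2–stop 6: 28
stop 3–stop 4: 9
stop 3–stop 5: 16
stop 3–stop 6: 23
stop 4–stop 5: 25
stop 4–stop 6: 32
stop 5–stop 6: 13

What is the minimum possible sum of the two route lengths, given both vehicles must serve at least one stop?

There are 2^5 − 1 = 31 ways to divide the 6 stops into two non-empty groups. For each, the best each vehicle can do is its own shortest tour through its group:
  {stop 1} + {stop 2, stop 3, stop 4, stop 5, stop 6}: 12 + 95 = 107
  {stop 2} + {stop 1, stop 3, stop 4, stop 5, stop 6}: 72 + 75 = 147
  {stop 1, stop 2} + {stop 3, stop 4, stop 5, stop 6}: 72 + 75 = 147
  {stop 3} + {stop 1, stop 2, stop 4, stop 5, stop 6}: 26 + 94 = 120
  {stop 1, stop 3} + {stop 2, stop 4, stop 5, stop 6}: 38 + 94 = 132
  {stop 2, stop 3} + {stop 1, stop 4, stop 5, stop 6}: 81 + 75 = 156
  … (31 splits in total)
Best: vehicle 1 Hub → stop 1 → Hub = 12; vehicle 2 Hub → stop 3 → stop 4 → stop 2 → stop 6 → stop 5 → Hub = 95; combined 107.

Minimum combined distance: 107 miles.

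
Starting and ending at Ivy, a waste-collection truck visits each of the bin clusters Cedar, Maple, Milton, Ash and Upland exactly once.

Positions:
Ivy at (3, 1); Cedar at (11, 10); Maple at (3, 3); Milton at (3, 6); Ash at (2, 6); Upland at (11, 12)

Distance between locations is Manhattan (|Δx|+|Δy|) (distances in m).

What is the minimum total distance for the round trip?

Minimum total distance: 40 m.

Ivy - Cedar - Maple - Milton - Ash - Upland - Ivy: 17+15+3+1+15+19 = 70
Ivy - Cedar - Maple - Milton - Upland - Ash - Ivy: 17+15+3+14+15+6 = 70
Ivy - Cedar - Maple - Ash - Milton - Upland - Ivy: 17+15+4+1+14+19 = 70
Ivy - Cedar - Maple - Ash - Upland - Milton - Ivy: 17+15+4+15+14+5 = 70
Ivy - Cedar - Maple - Upland - Milton - Ash - Ivy: 17+15+17+14+1+6 = 70
Ivy - Cedar - Maple - Upland - Ash - Milton - Ivy: 17+15+17+15+1+5 = 70
Ivy - Cedar - Milton - Maple - Ash - Upland - Ivy: 17+12+3+4+15+19 = 70
Ivy - Cedar - Milton - Maple - Upland - Ash - Ivy: 17+12+3+17+15+6 = 70
Ivy - Cedar - Milton - Ash - Maple - Upland - Ivy: 17+12+1+4+17+19 = 70
Ivy - Cedar - Milton - Ash - Upland - Maple - Ivy: 17+12+1+15+17+2 = 64
Ivy - Cedar - Milton - Upland - Maple - Ash - Ivy: 17+12+14+17+4+6 = 70
Ivy - Cedar - Milton - Upland - Ash - Maple - Ivy: 17+12+14+15+4+2 = 64
Ivy - Cedar - Ash - Maple - Milton - Upland - Ivy: 17+13+4+3+14+19 = 70
Ivy - Cedar - Ash - Maple - Upland - Milton - Ivy: 17+13+4+17+14+5 = 70
… (46 more)
Ivy - Cedar - Upland - Milton - Ash - Maple - Ivy: 17+2+14+1+4+2 = 40  ← best
The minimum is 40.
One optimal route: Ivy → Cedar → Upland → Milton → Ash → Maple → Ivy (or its reverse).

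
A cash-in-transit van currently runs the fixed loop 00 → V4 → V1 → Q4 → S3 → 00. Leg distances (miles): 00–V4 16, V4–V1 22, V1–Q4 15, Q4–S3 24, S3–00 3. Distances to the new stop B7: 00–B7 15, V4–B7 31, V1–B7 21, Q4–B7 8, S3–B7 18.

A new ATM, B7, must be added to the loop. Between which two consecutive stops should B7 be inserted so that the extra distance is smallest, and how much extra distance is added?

Insertion cost between consecutive stops i–j is d(i,B7) + d(B7,j) − d(i,j):
  between 00 and V4: 15 + 31 − 16 = 30
  between V4 and V1: 31 + 21 − 22 = 30
  between V1 and Q4: 21 + 8 − 15 = 14
  between Q4 and S3: 8 + 18 − 24 = 2
  between S3 and 00: 18 + 15 − 3 = 30
Cheapest insertion is between Q4 and S3, adding 2.
New total = 80 + 2 = 82.

Minimum extra distance: 2 miles, inserting B7 between Q4 and S3.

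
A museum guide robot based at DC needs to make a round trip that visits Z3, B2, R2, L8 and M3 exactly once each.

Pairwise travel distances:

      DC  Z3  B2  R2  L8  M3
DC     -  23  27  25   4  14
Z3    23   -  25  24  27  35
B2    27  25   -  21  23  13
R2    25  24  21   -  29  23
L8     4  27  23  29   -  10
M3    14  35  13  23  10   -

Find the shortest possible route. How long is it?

DC → Z3 → B2 → R2 → L8 → M3 → DC: 23+25+21+29+10+14 = 122
DC → Z3 → B2 → R2 → M3 → L8 → DC: 23+25+21+23+10+4 = 106
DC → Z3 → B2 → L8 → R2 → M3 → DC: 23+25+23+29+23+14 = 137
DC → Z3 → B2 → L8 → M3 → R2 → DC: 23+25+23+10+23+25 = 129
DC → Z3 → B2 → M3 → R2 → L8 → DC: 23+25+13+23+29+4 = 117
DC → Z3 → B2 → M3 → L8 → R2 → DC: 23+25+13+10+29+25 = 125
DC → Z3 → R2 → B2 → L8 → M3 → DC: 23+24+21+23+10+14 = 115
DC → Z3 → R2 → B2 → M3 → L8 → DC: 23+24+21+13+10+4 = 95
DC → Z3 → R2 → L8 → B2 → M3 → DC: 23+24+29+23+13+14 = 126
DC → Z3 → R2 → L8 → M3 → B2 → DC: 23+24+29+10+13+27 = 126
DC → Z3 → R2 → M3 → B2 → L8 → DC: 23+24+23+13+23+4 = 110
DC → Z3 → R2 → M3 → L8 → B2 → DC: 23+24+23+10+23+27 = 130
DC → Z3 → L8 → B2 → R2 → M3 → DC: 23+27+23+21+23+14 = 131
DC → Z3 → L8 → B2 → M3 → R2 → DC: 23+27+23+13+23+25 = 134
… (46 more)
The minimum is 95.
One optimal route: DC → Z3 → R2 → B2 → M3 → L8 → DC (or its reverse).

95 — the shortest possible round trip.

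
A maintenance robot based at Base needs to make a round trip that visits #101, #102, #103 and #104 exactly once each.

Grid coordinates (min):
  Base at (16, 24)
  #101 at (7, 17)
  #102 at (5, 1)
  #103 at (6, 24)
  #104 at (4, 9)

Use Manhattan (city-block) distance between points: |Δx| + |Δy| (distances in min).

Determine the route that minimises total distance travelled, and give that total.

Minimum total distance: 70 min.

There are 12 distinct closed tours to check (reversals are equivalent).
Base-#101-#102-#103-#104-Base: 16+18+24+17+27 = 102
Base-#101-#102-#104-#103-Base: 16+18+9+17+10 = 70
Base-#101-#103-#102-#104-Base: 16+8+24+9+27 = 84
Base-#101-#103-#104-#102-Base: 16+8+17+9+34 = 84
Base-#101-#104-#102-#103-Base: 16+11+9+24+10 = 70
Base-#101-#104-#103-#102-Base: 16+11+17+24+34 = 102
Base-#102-#101-#103-#104-Base: 34+18+8+17+27 = 104
Base-#102-#101-#104-#103-Base: 34+18+11+17+10 = 90
Base-#102-#103-#101-#104-Base: 34+24+8+11+27 = 104
Base-#102-#104-#101-#103-Base: 34+9+11+8+10 = 72
Base-#103-#101-#102-#104-Base: 10+8+18+9+27 = 72
Base-#103-#102-#101-#104-Base: 10+24+18+11+27 = 90
The minimum is 70.
One optimal route: Base → #101 → #102 → #104 → #103 → Base (or its reverse).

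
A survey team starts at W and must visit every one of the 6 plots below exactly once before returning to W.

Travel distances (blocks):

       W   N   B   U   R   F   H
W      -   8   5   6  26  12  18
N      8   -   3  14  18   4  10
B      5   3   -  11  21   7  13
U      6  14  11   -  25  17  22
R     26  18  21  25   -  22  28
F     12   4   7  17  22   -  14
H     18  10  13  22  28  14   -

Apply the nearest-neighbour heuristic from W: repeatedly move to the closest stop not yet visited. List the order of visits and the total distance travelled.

Nearest-neighbour total = 99 blocks; route W → B → N → F → H → U → R → W.

At W the remaining stops are B 5, U 6, N 8, F 12, H 18, R 26; go to B.
At B the remaining stops are N 3, F 7, U 11, H 13, R 21; go to N.
At N the remaining stops are F 4, H 10, U 14, R 18; go to F.
At F the remaining stops are H 14, U 17, R 22; go to H.
At H the remaining stops are U 22, R 28; go to U.
At U the remaining stops are R 25; go to R.
Return R→W: 26.
Total = 5 + 3 + 4 + 14 + 22 + 25 + 26 = 99.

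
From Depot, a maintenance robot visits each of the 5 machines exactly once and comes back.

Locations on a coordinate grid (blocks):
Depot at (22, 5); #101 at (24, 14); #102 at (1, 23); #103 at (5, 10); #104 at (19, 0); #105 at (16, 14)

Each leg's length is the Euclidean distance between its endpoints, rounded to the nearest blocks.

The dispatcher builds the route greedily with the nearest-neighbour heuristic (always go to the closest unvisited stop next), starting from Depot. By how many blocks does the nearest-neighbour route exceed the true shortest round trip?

The nearest-neighbour route is 18 blocks longer than optimal.

From Depot: #104=6, #101=9, #105=11, #103=18, #102=28 → choose #104 (6).
From #104: #105=14, #101=15, #103=17, #102=29 → choose #105 (14).
From #105: #101=8, #103=12, #102=17 → choose #101 (8).
From #101: #103=19, #102=25 → choose #103 (19).
From #103: #102=14 → choose #102 (14).
NN route Depot → #104 → #105 → #101 → #103 → #102 → Depot costs 89.
Optimal: Depot → #101 → #105 → #102 → #103 → #104 → Depot costs 71 (by enumerating all 60 distinct tours).
Excess = 89 − 71 = 18.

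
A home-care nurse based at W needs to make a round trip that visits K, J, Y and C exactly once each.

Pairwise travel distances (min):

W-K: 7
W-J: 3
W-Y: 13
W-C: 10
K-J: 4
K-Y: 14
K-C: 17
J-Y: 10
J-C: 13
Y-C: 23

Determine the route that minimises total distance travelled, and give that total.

There are 12 distinct closed tours to check (reversals are equivalent).
W → K → J → Y → C → W: 7+4+10+23+10 = 54
W → K → J → C → Y → W: 7+4+13+23+13 = 60
W → K → Y → J → C → W: 7+14+10+13+10 = 54
W → K → Y → C → J → W: 7+14+23+13+3 = 60
W → K → C → J → Y → W: 7+17+13+10+13 = 60
W → K → C → Y → J → W: 7+17+23+10+3 = 60
W → J → K → Y → C → W: 3+4+14+23+10 = 54
W → J → K → C → Y → W: 3+4+17+23+13 = 60
W → J → Y → K → C → W: 3+10+14+17+10 = 54
W → J → C → K → Y → W: 3+13+17+14+13 = 60
W → Y → K → J → C → W: 13+14+4+13+10 = 54
W → Y → J → K → C → W: 13+10+4+17+10 = 54
The minimum is 54.
One optimal route: W → K → J → Y → C → W (or its reverse).

54 min — the shortest possible round trip.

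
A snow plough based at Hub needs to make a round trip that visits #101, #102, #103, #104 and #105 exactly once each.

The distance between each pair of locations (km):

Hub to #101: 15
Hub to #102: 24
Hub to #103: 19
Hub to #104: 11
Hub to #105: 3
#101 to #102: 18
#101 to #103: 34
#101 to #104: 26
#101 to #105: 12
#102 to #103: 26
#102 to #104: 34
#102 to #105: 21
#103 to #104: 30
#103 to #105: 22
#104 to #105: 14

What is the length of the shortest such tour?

With 5 stops there are 5!/2 = 60 distinct round trips (a route and its reverse cost the same).
Hub - #101 - #102 - #103 - #104 - #105 - Hub: 15+18+26+30+14+3 = 106
Hub - #101 - #102 - #103 - #105 - #104 - Hub: 15+18+26+22+14+11 = 106
Hub - #101 - #102 - #104 - #103 - #105 - Hub: 15+18+34+30+22+3 = 122
Hub - #101 - #102 - #104 - #105 - #103 - Hub: 15+18+34+14+22+19 = 122
Hub - #101 - #102 - #105 - #103 - #104 - Hub: 15+18+21+22+30+11 = 117
Hub - #101 - #102 - #105 - #104 - #103 - Hub: 15+18+21+14+30+19 = 117
Hub - #101 - #103 - #102 - #104 - #105 - Hub: 15+34+26+34+14+3 = 126
Hub - #101 - #103 - #102 - #105 - #104 - Hub: 15+34+26+21+14+11 = 121
Hub - #101 - #103 - #104 - #102 - #105 - Hub: 15+34+30+34+21+3 = 137
Hub - #101 - #103 - #104 - #105 - #102 - Hub: 15+34+30+14+21+24 = 138
Hub - #101 - #103 - #105 - #102 - #104 - Hub: 15+34+22+21+34+11 = 137
Hub - #101 - #103 - #105 - #104 - #102 - Hub: 15+34+22+14+34+24 = 143
Hub - #101 - #104 - #102 - #103 - #105 - Hub: 15+26+34+26+22+3 = 126
Hub - #101 - #104 - #102 - #105 - #103 - Hub: 15+26+34+21+22+19 = 137
… (46 more)
Hub - #103 - #102 - #101 - #105 - #104 - Hub: 19+26+18+12+14+11 = 100  ← best
The minimum is 100.
One optimal route: Hub → #103 → #102 → #101 → #105 → #104 → Hub (or its reverse).

Minimum total distance: 100 km.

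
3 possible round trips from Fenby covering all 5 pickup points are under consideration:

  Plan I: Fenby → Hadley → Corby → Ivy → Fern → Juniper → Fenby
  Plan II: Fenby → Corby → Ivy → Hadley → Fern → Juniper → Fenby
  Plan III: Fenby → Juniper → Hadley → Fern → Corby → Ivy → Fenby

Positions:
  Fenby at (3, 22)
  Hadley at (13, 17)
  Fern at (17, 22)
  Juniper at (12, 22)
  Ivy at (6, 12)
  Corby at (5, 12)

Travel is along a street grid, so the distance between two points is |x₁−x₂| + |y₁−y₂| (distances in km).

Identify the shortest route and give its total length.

48 km — Plan II is the shortest.

Plan I: 15 + 13 + 1 + 21 + 5 + 9 = 64
Plan II: 12 + 1 + 12 + 9 + 5 + 9 = 48
Plan III: 9 + 6 + 9 + 22 + 1 + 13 = 60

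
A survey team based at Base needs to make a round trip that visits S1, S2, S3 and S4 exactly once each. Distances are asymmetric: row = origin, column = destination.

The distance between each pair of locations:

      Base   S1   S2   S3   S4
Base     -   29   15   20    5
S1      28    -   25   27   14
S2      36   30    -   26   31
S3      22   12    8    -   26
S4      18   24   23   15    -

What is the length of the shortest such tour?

Base → S1 → S2 → S3 → S4 → Base: 29+25+26+26+18 = 124
Base → S1 → S2 → S4 → S3 → Base: 29+25+31+15+22 = 122
Base → S1 → S3 → S2 → S4 → Base: 29+27+8+31+18 = 113
Base → S1 → S3 → S4 → S2 → Base: 29+27+26+23+36 = 141
Base → S1 → S4 → S2 → S3 → Base: 29+14+23+26+22 = 114
Base → S1 → S4 → S3 → S2 → Base: 29+14+15+8+36 = 102
Base → S2 → S1 → S3 → S4 → Base: 15+30+27+26+18 = 116
Base → S2 → S1 → S4 → S3 → Base: 15+30+14+15+22 = 96
Base → S2 → S3 → S1 → S4 → Base: 15+26+12+14+18 = 85
Base → S2 → S3 → S4 → S1 → Base: 15+26+26+24+28 = 119
Base → S2 → S4 → S1 → S3 → Base: 15+31+24+27+22 = 119
Base → S2 → S4 → S3 → S1 → Base: 15+31+15+12+28 = 101
Base → S3 → S1 → S2 → S4 → Base: 20+12+25+31+18 = 106
Base → S3 → S1 → S4 → S2 → Base: 20+12+14+23+36 = 105
… (10 more)
The minimum is 85.
One optimal route: Base → S2 → S3 → S1 → S4 → Base.

85 — the shortest possible round trip.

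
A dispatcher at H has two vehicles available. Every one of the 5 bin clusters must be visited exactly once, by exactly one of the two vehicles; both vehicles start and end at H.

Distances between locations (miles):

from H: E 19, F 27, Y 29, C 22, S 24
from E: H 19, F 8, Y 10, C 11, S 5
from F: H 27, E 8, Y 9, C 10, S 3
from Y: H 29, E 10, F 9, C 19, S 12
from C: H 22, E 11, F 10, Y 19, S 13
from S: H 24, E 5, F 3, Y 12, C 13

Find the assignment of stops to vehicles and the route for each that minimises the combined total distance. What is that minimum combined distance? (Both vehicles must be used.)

There are 2^4 − 1 = 15 ways to divide the 5 stops into two non-empty groups. For each, the best each vehicle can do is its own shortest tour through its group:
  {E} + {F, Y, C, S}: 38 + 76 = 114
  {F} + {E, Y, C, S}: 54 + 76 = 130
  {E, F} + {Y, C, S}: 54 + 76 = 130
  {Y} + {E, F, C, S}: 58 + 59 = 117
  {E, Y} + {F, C, S}: 58 + 59 = 117
  {F, Y} + {E, C, S}: 65 + 59 = 124
  … (15 splits in total)
  {C} + {E, F, Y, S}: 44 + 65 = 109  ← best
Best: vehicle 1 H → C → H = 44; vehicle 2 H → E → Y → F → S → H = 65; combined 109.

Minimum combined distance: 109 miles.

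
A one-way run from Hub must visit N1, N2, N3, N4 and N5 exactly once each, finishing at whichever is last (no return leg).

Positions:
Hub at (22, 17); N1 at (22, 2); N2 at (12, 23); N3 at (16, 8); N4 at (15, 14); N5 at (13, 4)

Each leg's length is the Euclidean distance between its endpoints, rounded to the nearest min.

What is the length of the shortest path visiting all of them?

Shortest open route: 41 min.

There are 5! = 120 possible orderings.
Hub - N1 - N2 - N3 - N4 - N5: 15+23+16+6+10 = 70
Hub - N1 - N2 - N3 - N5 - N4: 15+23+16+5+10 = 69
Hub - N1 - N2 - N4 - N3 - N5: 15+23+9+6+5 = 58
Hub - N1 - N2 - N4 - N5 - N3: 15+23+9+10+5 = 62
Hub - N1 - N2 - N5 - N3 - N4: 15+23+19+5+6 = 68
Hub - N1 - N2 - N5 - N4 - N3: 15+23+19+10+6 = 73
Hub - N1 - N3 - N2 - N4 - N5: 15+8+16+9+10 = 58
Hub - N1 - N3 - N2 - N5 - N4: 15+8+16+19+10 = 68
Hub - N1 - N3 - N4 - N2 - N5: 15+8+6+9+19 = 57
Hub - N1 - N3 - N4 - N5 - N2: 15+8+6+10+19 = 58
Hub - N1 - N3 - N5 - N2 - N4: 15+8+5+19+9 = 56
Hub - N1 - N3 - N5 - N4 - N2: 15+8+5+10+9 = 47
Hub - N1 - N4 - N2 - N3 - N5: 15+14+9+16+5 = 59
Hub - N1 - N4 - N2 - N5 - N3: 15+14+9+19+5 = 62
… (106 more)
Hub - N2 - N4 - N3 - N5 - N1: 12+9+6+5+9 = 41  ← best
The minimum is 41.
One shortest path: Hub → N2 → N4 → N3 → N5 → N1.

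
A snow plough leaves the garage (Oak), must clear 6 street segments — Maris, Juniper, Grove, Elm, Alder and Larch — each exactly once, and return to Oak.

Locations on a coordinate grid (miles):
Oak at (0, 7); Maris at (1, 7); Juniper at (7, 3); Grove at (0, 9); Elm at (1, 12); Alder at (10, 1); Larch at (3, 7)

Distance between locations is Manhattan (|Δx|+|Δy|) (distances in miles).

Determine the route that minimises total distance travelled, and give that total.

There are 360 distinct closed tours to check (reversals are equivalent).
Oak - Maris - Juniper - Grove - Elm - Alder - Larch - Oak: 1+10+13+4+20+13+3 = 64
Oak - Maris - Juniper - Grove - Elm - Larch - Alder - Oak: 1+10+13+4+7+13+16 = 64
Oak - Maris - Juniper - Grove - Alder - Elm - Larch - Oak: 1+10+13+18+20+7+3 = 72
Oak - Maris - Juniper - Grove - Alder - Larch - Elm - Oak: 1+10+13+18+13+7+6 = 68
Oak - Maris - Juniper - Grove - Larch - Elm - Alder - Oak: 1+10+13+5+7+20+16 = 72
Oak - Maris - Juniper - Grove - Larch - Alder - Elm - Oak: 1+10+13+5+13+20+6 = 68
Oak - Maris - Juniper - Elm - Grove - Alder - Larch - Oak: 1+10+15+4+18+13+3 = 64
Oak - Maris - Juniper - Elm - Grove - Larch - Alder - Oak: 1+10+15+4+5+13+16 = 64
… (352 more)
Oak - Maris - Juniper - Alder - Larch - Elm - Grove - Oak: 1+10+5+13+7+4+2 = 42  ← best
The minimum is 42.
One optimal route: Oak → Maris → Juniper → Alder → Larch → Elm → Grove → Oak (or its reverse).

Shortest round trip = 42 miles.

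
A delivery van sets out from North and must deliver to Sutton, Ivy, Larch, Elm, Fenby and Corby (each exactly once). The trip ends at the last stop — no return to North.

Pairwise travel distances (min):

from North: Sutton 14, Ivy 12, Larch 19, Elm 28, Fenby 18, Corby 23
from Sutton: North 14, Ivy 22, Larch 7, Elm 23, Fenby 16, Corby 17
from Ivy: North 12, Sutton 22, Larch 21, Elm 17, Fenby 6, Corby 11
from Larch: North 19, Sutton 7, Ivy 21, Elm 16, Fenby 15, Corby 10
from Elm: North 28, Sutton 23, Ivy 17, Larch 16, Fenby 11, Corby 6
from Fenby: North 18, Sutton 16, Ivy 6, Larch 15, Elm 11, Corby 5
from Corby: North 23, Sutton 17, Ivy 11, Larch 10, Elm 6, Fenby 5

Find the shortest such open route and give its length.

There are 6! = 720 possible orderings.
North→Sutton→Ivy→Larch→Elm→Fenby→Corby: 14+22+21+16+11+5 = 89
North→Sutton→Ivy→Larch→Elm→Corby→Fenby: 14+22+21+16+6+5 = 84
North→Sutton→Ivy→Larch→Fenby→Elm→Corby: 14+22+21+15+11+6 = 89
North→Sutton→Ivy→Larch→Fenby→Corby→Elm: 14+22+21+15+5+6 = 83
North→Sutton→Ivy→Larch→Corby→Elm→Fenby: 14+22+21+10+6+11 = 84
North→Sutton→Ivy→Larch→Corby→Fenby→Elm: 14+22+21+10+5+11 = 83
North→Sutton→Ivy→Elm→Larch→Fenby→Corby: 14+22+17+16+15+5 = 89
North→Sutton→Ivy→Elm→Larch→Corby→Fenby: 14+22+17+16+10+5 = 84
… (712 more)
North→Ivy→Fenby→Elm→Corby→Larch→Sutton: 12+6+11+6+10+7 = 52  ← best
The minimum is 52.
One shortest path: North → Ivy → Fenby → Elm → Corby → Larch → Sutton.

Minimum one-way distance = 52 min.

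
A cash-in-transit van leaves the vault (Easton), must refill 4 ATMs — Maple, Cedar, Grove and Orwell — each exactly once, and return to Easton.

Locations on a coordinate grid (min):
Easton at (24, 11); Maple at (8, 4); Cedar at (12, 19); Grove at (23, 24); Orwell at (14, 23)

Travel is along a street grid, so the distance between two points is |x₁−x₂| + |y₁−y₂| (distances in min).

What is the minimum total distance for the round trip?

There are 12 distinct closed tours to check (reversals are equivalent).
Easton-Maple-Cedar-Grove-Orwell-Easton: 23+19+16+10+22 = 90
Easton-Maple-Cedar-Orwell-Grove-Easton: 23+19+6+10+14 = 72
Easton-Maple-Grove-Cedar-Orwell-Easton: 23+35+16+6+22 = 102
Easton-Maple-Grove-Orwell-Cedar-Easton: 23+35+10+6+20 = 94
Easton-Maple-Orwell-Cedar-Grove-Easton: 23+25+6+16+14 = 84
Easton-Maple-Orwell-Grove-Cedar-Easton: 23+25+10+16+20 = 94
Easton-Cedar-Maple-Grove-Orwell-Easton: 20+19+35+10+22 = 106
Easton-Cedar-Maple-Orwell-Grove-Easton: 20+19+25+10+14 = 88
Easton-Cedar-Grove-Maple-Orwell-Easton: 20+16+35+25+22 = 118
Easton-Cedar-Orwell-Maple-Grove-Easton: 20+6+25+35+14 = 100
Easton-Grove-Maple-Cedar-Orwell-Easton: 14+35+19+6+22 = 96
Easton-Grove-Cedar-Maple-Orwell-Easton: 14+16+19+25+22 = 96
The minimum is 72.
One optimal route: Easton → Maple → Cedar → Orwell → Grove → Easton (or its reverse).

72 min — the shortest possible round trip.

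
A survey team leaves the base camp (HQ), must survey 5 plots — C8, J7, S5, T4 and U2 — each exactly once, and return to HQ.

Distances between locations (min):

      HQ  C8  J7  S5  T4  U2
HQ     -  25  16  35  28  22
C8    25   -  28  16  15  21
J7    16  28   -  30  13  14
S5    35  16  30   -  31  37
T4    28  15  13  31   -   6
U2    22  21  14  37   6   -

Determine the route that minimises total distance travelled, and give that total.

102 min — the shortest possible round trip.

With 5 stops there are 5!/2 = 60 distinct round trips (a route and its reverse cost the same).
HQ→C8→J7→S5→T4→U2→HQ: 25+28+30+31+6+22 = 142
HQ→C8→J7→S5→U2→T4→HQ: 25+28+30+37+6+28 = 154
HQ→C8→J7→T4→S5→U2→HQ: 25+28+13+31+37+22 = 156
HQ→C8→J7→T4→U2→S5→HQ: 25+28+13+6+37+35 = 144
HQ→C8→J7→U2→S5→T4→HQ: 25+28+14+37+31+28 = 163
HQ→C8→J7→U2→T4→S5→HQ: 25+28+14+6+31+35 = 139
HQ→C8→S5→J7→T4→U2→HQ: 25+16+30+13+6+22 = 112
HQ→C8→S5→J7→U2→T4→HQ: 25+16+30+14+6+28 = 119
HQ→C8→S5→T4→J7→U2→HQ: 25+16+31+13+14+22 = 121
HQ→C8→S5→T4→U2→J7→HQ: 25+16+31+6+14+16 = 108
HQ→C8→S5→U2→J7→T4→HQ: 25+16+37+14+13+28 = 133
HQ→C8→S5→U2→T4→J7→HQ: 25+16+37+6+13+16 = 113
HQ→C8→T4→J7→S5→U2→HQ: 25+15+13+30+37+22 = 142
HQ→C8→T4→J7→U2→S5→HQ: 25+15+13+14+37+35 = 139
… (46 more)
HQ→J7→U2→T4→C8→S5→HQ: 16+14+6+15+16+35 = 102  ← best
The minimum is 102.
One optimal route: HQ → J7 → U2 → T4 → C8 → S5 → HQ (or its reverse).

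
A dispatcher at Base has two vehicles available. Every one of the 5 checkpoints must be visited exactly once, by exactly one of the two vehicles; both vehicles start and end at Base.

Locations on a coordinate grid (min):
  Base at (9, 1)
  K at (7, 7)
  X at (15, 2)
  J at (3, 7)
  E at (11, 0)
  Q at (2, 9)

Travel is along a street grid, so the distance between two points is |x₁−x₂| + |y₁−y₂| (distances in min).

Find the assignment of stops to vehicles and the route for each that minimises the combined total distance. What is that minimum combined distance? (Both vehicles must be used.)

Try each way of splitting the stops between the two vehicles (each non-empty) and, for each split, find the best tour for each vehicle:
  {K} + {X, J, E, Q}: 16 + 44 = 60
  {X} + {K, J, E, Q}: 14 + 36 = 50
  {K, X} + {J, E, Q}: 28 + 36 = 64
  {J} + {K, X, E, Q}: 24 + 44 = 68
  {K, J} + {X, E, Q}: 24 + 44 = 68
  {X, J} + {K, E, Q}: 36 + 36 = 72
  … (15 splits in total)
  {X, E} + {K, J, Q}: 16 + 30 = 46  ← best
Best: vehicle 1 Base → X → E → Base = 16; vehicle 2 Base → K → J → Q → Base = 30; combined 46.

Minimum combined distance: 46 min.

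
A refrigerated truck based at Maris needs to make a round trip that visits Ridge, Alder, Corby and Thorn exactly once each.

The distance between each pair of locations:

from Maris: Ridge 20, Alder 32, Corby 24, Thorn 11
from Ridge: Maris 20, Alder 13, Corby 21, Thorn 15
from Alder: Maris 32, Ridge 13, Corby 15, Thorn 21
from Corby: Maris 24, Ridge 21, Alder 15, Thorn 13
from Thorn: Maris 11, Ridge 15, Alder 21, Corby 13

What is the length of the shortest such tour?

Maris→Ridge→Alder→Corby→Thorn→Maris: 20+13+15+13+11 = 72
Maris→Ridge→Alder→Thorn→Corby→Maris: 20+13+21+13+24 = 91
Maris→Ridge→Corby→Alder→Thorn→Maris: 20+21+15+21+11 = 88
Maris→Ridge→Corby→Thorn→Alder→Maris: 20+21+13+21+32 = 107
Maris→Ridge→Thorn→Alder→Corby→Maris: 20+15+21+15+24 = 95
Maris→Ridge→Thorn→Corby→Alder→Maris: 20+15+13+15+32 = 95
Maris→Alder→Ridge→Corby→Thorn→Maris: 32+13+21+13+11 = 90
Maris→Alder→Ridge→Thorn→Corby→Maris: 32+13+15+13+24 = 97
Maris→Alder→Corby→Ridge→Thorn→Maris: 32+15+21+15+11 = 94
Maris→Alder→Thorn→Ridge→Corby→Maris: 32+21+15+21+24 = 113
Maris→Corby→Ridge→Alder→Thorn→Maris: 24+21+13+21+11 = 90
Maris→Corby→Alder→Ridge→Thorn→Maris: 24+15+13+15+11 = 78
The minimum is 72.
One optimal route: Maris → Ridge → Alder → Corby → Thorn → Maris (or its reverse).

72 — the shortest possible round trip.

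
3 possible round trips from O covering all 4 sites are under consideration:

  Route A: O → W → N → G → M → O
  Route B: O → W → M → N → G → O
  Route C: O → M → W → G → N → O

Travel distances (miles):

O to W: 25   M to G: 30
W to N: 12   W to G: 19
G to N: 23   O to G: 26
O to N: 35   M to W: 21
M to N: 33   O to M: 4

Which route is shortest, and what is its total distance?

94 miles — Route A is the shortest.

Route A: 25 + 12 + 23 + 30 + 4 = 94
Route B: 25 + 21 + 33 + 23 + 26 = 128
Route C: 4 + 21 + 19 + 23 + 35 = 102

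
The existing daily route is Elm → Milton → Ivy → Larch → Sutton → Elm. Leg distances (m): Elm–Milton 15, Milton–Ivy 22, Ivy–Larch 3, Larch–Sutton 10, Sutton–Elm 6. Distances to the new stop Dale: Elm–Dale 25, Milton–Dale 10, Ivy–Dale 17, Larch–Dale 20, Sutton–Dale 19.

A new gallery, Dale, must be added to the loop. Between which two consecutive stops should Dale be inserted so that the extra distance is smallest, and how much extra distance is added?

Insertion cost between consecutive stops i–j is d(i,Dale) + d(Dale,j) − d(i,j):
  between Elm and Milton: 25 + 10 − 15 = 20
  between Milton and Ivy: 10 + 17 − 22 = 5
  between Ivy and Larch: 17 + 20 − 3 = 34
  between Larch and Sutton: 20 + 19 − 10 = 29
  between Sutton and Elm: 19 + 25 − 6 = 38
Cheapest insertion is between Milton and Ivy, adding 5.
New total = 56 + 5 = 61.

Adding 5 m by placing Dale on the Milton–Ivy leg.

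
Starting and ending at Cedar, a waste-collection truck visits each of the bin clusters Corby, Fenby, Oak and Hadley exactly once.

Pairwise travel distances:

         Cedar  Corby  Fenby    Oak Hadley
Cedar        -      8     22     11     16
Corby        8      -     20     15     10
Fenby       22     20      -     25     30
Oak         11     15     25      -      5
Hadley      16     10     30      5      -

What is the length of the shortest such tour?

There are 12 distinct closed tours to check (reversals are equivalent).
Cedar → Corby → Fenby → Oak → Hadley → Cedar: 8+20+25+5+16 = 74
Cedar → Corby → Fenby → Hadley → Oak → Cedar: 8+20+30+5+11 = 74
Cedar → Corby → Oak → Fenby → Hadley → Cedar: 8+15+25+30+16 = 94
Cedar → Corby → Oak → Hadley → Fenby → Cedar: 8+15+5+30+22 = 80
Cedar → Corby → Hadley → Fenby → Oak → Cedar: 8+10+30+25+11 = 84
Cedar → Corby → Hadley → Oak → Fenby → Cedar: 8+10+5+25+22 = 70
Cedar → Fenby → Corby → Oak → Hadley → Cedar: 22+20+15+5+16 = 78
Cedar → Fenby → Corby → Hadley → Oak → Cedar: 22+20+10+5+11 = 68
Cedar → Fenby → Oak → Corby → Hadley → Cedar: 22+25+15+10+16 = 88
Cedar → Fenby → Hadley → Corby → Oak → Cedar: 22+30+10+15+11 = 88
Cedar → Oak → Corby → Fenby → Hadley → Cedar: 11+15+20+30+16 = 92
Cedar → Oak → Fenby → Corby → Hadley → Cedar: 11+25+20+10+16 = 82
The minimum is 68.
One optimal route: Cedar → Fenby → Corby → Hadley → Oak → Cedar (or its reverse).

Shortest round trip = 68.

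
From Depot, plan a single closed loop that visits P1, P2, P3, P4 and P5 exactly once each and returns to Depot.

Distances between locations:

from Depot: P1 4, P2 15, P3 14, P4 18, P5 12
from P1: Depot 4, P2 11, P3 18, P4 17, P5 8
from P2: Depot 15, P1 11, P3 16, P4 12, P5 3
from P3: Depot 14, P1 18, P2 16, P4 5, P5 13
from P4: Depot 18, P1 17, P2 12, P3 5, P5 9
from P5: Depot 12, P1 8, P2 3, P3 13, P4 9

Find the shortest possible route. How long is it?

There are 60 distinct closed tours to check (reversals are equivalent).
Depot-P1-P2-P3-P4-P5-Depot: 4+11+16+5+9+12 = 57
Depot-P1-P2-P3-P5-P4-Depot: 4+11+16+13+9+18 = 71
Depot-P1-P2-P4-P3-P5-Depot: 4+11+12+5+13+12 = 57
Depot-P1-P2-P4-P5-P3-Depot: 4+11+12+9+13+14 = 63
Depot-P1-P2-P5-P3-P4-Depot: 4+11+3+13+5+18 = 54
Depot-P1-P2-P5-P4-P3-Depot: 4+11+3+9+5+14 = 46
Depot-P1-P3-P2-P4-P5-Depot: 4+18+16+12+9+12 = 71
Depot-P1-P3-P2-P5-P4-Depot: 4+18+16+3+9+18 = 68
Depot-P1-P3-P4-P2-P5-Depot: 4+18+5+12+3+12 = 54
Depot-P1-P3-P4-P5-P2-Depot: 4+18+5+9+3+15 = 54
Depot-P1-P3-P5-P2-P4-Depot: 4+18+13+3+12+18 = 68
Depot-P1-P3-P5-P4-P2-Depot: 4+18+13+9+12+15 = 71
Depot-P1-P4-P2-P3-P5-Depot: 4+17+12+16+13+12 = 74
Depot-P1-P4-P2-P5-P3-Depot: 4+17+12+3+13+14 = 63
… (46 more)
The minimum is 46.
One optimal route: Depot → P1 → P2 → P5 → P4 → P3 → Depot (or its reverse).

Shortest round trip = 46.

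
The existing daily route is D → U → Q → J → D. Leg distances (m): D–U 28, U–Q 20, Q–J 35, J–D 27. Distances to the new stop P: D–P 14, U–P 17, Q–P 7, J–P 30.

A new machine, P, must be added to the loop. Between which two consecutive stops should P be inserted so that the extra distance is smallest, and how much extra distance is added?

Insertion cost between consecutive stops i–j is d(i,P) + d(P,j) − d(i,j):
  between D and U: 14 + 17 − 28 = 3
  between U and Q: 17 + 7 − 20 = 4
  between Q and J: 7 + 30 − 35 = 2
  between J and D: 30 + 14 − 27 = 17
Cheapest insertion is between Q and J, adding 2.
New total = 110 + 2 = 112.

Adding 2 m by placing P on the Q–J leg.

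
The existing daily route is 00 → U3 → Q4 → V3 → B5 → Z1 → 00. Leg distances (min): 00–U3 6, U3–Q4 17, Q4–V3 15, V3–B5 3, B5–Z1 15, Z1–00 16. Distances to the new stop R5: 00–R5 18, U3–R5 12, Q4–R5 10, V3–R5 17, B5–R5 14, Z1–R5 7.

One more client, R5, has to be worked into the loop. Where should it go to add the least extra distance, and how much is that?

+5 min — insert R5 between U3 and Q4.

Insertion cost between consecutive stops i–j is d(i,R5) + d(R5,j) − d(i,j):
  between 00 and U3: 18 + 12 − 6 = 24
  between U3 and Q4: 12 + 10 − 17 = 5
  between Q4 and V3: 10 + 17 − 15 = 12
  between V3 and B5: 17 + 14 − 3 = 28
  between B5 and Z1: 14 + 7 − 15 = 6
  between Z1 and 00: 7 + 18 − 16 = 9
Cheapest insertion is between U3 and Q4, adding 5.
New total = 72 + 5 = 77.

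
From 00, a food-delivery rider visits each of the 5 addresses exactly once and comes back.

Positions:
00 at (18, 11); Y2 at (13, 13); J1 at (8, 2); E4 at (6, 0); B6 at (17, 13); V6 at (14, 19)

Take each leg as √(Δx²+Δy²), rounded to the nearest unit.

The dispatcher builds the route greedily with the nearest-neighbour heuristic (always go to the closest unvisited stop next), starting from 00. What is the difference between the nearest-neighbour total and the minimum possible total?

From 00: B6=2, Y2=5, V6=9, J1=13, E4=16 → choose B6 (2).
From B6: Y2=4, V6=7, J1=14, E4=17 → choose Y2 (4).
From Y2: V6=6, J1=12, E4=15 → choose V6 (6).
From V6: J1=18, E4=21 → choose J1 (18).
From J1: E4=3 → choose E4 (3).
NN route 00 → B6 → Y2 → V6 → J1 → E4 → 00 costs 49.
Optimal: 00 → J1 → E4 → Y2 → V6 → B6 → 00 costs 46 (by enumerating all 60 distinct tours).
Excess = 49 − 46 = 3.

3 longer than the optimal tour.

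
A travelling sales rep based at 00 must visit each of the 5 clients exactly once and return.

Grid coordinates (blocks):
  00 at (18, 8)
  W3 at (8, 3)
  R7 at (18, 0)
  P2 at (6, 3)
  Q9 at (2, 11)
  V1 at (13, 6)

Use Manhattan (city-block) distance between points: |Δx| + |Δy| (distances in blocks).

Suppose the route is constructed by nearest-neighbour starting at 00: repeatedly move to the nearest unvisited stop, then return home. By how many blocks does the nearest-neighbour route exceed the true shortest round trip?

00: V1=7, R7=8, W3=15, P2=17, Q9=19 ⇒ V1
V1: W3=8, P2=10, R7=11, Q9=16 ⇒ W3
W3: P2=2, R7=13, Q9=14 ⇒ P2
P2: Q9=12, R7=15 ⇒ Q9
Q9: R7=27 ⇒ R7
NN route 00 → V1 → W3 → P2 → Q9 → R7 → 00 costs 64.
Optimal: 00 → R7 → W3 → P2 → Q9 → V1 → 00 costs 58 (by enumerating all 60 distinct tours).
Excess = 64 − 58 = 6.

Excess over optimum: 6 blocks.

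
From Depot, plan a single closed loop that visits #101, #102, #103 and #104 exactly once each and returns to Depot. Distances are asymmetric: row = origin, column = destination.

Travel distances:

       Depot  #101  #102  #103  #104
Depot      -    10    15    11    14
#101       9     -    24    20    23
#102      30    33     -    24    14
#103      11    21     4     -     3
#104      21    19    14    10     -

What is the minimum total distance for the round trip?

Depot→#101→#102→#103→#104→Depot: 10+24+24+3+21 = 82
Depot→#101→#102→#104→#103→Depot: 10+24+14+10+11 = 69
Depot→#101→#103→#102→#104→Depot: 10+20+4+14+21 = 69
Depot→#101→#103→#104→#102→Depot: 10+20+3+14+30 = 77
Depot→#101→#104→#102→#103→Depot: 10+23+14+24+11 = 82
Depot→#101→#104→#103→#102→Depot: 10+23+10+4+30 = 77
Depot→#102→#101→#103→#104→Depot: 15+33+20+3+21 = 92
Depot→#102→#101→#104→#103→Depot: 15+33+23+10+11 = 92
Depot→#102→#103→#101→#104→Depot: 15+24+21+23+21 = 104
Depot→#102→#103→#104→#101→Depot: 15+24+3+19+9 = 70
Depot→#102→#104→#101→#103→Depot: 15+14+19+20+11 = 79
Depot→#102→#104→#103→#101→Depot: 15+14+10+21+9 = 69
Depot→#103→#101→#102→#104→Depot: 11+21+24+14+21 = 91
Depot→#103→#101→#104→#102→Depot: 11+21+23+14+30 = 99
… (10 more)
Depot→#103→#102→#104→#101→Depot: 11+4+14+19+9 = 57  ← best
The minimum is 57.
One optimal route: Depot → #103 → #102 → #104 → #101 → Depot.

Shortest round trip = 57.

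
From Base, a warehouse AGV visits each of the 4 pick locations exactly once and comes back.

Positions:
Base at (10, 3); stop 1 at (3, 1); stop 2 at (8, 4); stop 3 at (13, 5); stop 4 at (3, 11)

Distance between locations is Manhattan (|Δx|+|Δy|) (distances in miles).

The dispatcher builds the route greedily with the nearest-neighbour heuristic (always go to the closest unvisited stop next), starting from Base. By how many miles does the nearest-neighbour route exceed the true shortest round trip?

6 miles longer than the optimal tour.

Base: stop 2=3, stop 3=5, stop 1=9, stop 4=15 ⇒ stop 2
stop 2: stop 3=6, stop 1=8, stop 4=12 ⇒ stop 3
stop 3: stop 1=14, stop 4=16 ⇒ stop 1
stop 1: stop 4=10 ⇒ stop 4
NN route Base → stop 2 → stop 3 → stop 1 → stop 4 → Base costs 48.
Optimal: Base → stop 1 → stop 4 → stop 2 → stop 3 → Base costs 42 (by enumerating all 12 distinct tours).
Excess = 48 − 42 = 6.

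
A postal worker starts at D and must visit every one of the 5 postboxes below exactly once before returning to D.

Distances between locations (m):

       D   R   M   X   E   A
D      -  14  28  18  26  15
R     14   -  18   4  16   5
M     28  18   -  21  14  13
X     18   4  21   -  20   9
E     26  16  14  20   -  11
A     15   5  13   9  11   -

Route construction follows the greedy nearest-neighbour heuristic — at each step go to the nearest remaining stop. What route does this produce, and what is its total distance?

At D the remaining stops are R 14, A 15, X 18, E 26, M 28; go to R.
At R the remaining stops are X 4, A 5, E 16, M 18; go to X.
At X the remaining stops are A 9, E 20, M 21; go to A.
At A the remaining stops are E 11, M 13; go to E.
At E the remaining stops are M 14; go to M.
Return M→D: 28.
Total = 14 + 4 + 9 + 11 + 14 + 28 = 80.

Total distance 80 m via the nearest-neighbour route D → R → X → A → E → M → D.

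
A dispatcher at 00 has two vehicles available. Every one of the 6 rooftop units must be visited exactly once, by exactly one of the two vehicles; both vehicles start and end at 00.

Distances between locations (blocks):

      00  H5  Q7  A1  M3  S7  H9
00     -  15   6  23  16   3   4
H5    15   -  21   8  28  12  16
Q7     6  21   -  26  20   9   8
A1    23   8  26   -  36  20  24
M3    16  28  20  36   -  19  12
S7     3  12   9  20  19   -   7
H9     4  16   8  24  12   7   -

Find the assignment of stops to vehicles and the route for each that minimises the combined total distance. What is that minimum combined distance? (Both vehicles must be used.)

There are 2^5 − 1 = 31 ways to divide the 6 stops into two non-empty groups. For each, the best each vehicle can do is its own shortest tour through its group:
  {H5} + {Q7, A1, M3, S7, H9}: 30 + 85 = 115
  {Q7} + {H5, A1, M3, S7, H9}: 12 + 75 = 87
  {H5, Q7} + {A1, M3, S7, H9}: 42 + 75 = 117
  {A1} + {H5, Q7, M3, S7, H9}: 46 + 69 = 115
  {H5, A1} + {Q7, M3, S7, H9}: 46 + 48 = 94
  {Q7, A1} + {H5, M3, S7, H9}: 55 + 59 = 114
  … (31 splits in total)
Best: vehicle 1 00 → Q7 → 00 = 12; vehicle 2 00 → M3 → H9 → H5 → A1 → S7 → 00 = 75; combined 87.

Minimum combined distance: 87 blocks.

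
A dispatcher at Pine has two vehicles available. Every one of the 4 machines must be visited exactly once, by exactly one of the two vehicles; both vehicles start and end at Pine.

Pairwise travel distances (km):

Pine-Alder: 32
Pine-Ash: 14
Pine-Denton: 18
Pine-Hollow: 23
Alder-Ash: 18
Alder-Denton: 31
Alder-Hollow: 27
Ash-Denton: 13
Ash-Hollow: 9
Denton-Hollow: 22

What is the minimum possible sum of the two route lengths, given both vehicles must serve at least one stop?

Minimum combined distance: 118 km.

There are 2^3 − 1 = 7 ways to divide the 4 stops into two non-empty groups. For each, the best each vehicle can do is its own shortest tour through its group:
  {Alder} + {Ash, Denton, Hollow}: 64 + 63 = 127
  {Ash} + {Alder, Denton, Hollow}: 28 + 99 = 127
  {Alder, Ash} + {Denton, Hollow}: 64 + 63 = 127
  {Denton} + {Alder, Ash, Hollow}: 36 + 82 = 118
  {Alder, Denton} + {Ash, Hollow}: 81 + 46 = 127
  {Ash, Denton} + {Alder, Hollow}: 45 + 82 = 127
  … (7 splits in total)
Best: vehicle 1 Pine → Denton → Pine = 36; vehicle 2 Pine → Alder → Ash → Hollow → Pine = 82; combined 118.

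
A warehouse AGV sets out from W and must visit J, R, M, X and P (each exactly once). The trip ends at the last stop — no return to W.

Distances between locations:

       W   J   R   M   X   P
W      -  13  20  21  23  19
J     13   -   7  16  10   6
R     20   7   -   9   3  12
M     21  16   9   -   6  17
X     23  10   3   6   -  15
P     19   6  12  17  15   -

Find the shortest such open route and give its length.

There are 5! = 120 possible orderings.
W → J → R → M → X → P: 13+7+9+6+15 = 50
W → J → R → M → P → X: 13+7+9+17+15 = 61
W → J → R → X → M → P: 13+7+3+6+17 = 46
W → J → R → X → P → M: 13+7+3+15+17 = 55
W → J → R → P → M → X: 13+7+12+17+6 = 55
W → J → R → P → X → M: 13+7+12+15+6 = 53
W → J → M → R → X → P: 13+16+9+3+15 = 56
W → J → M → R → P → X: 13+16+9+12+15 = 65
W → J → M → X → R → P: 13+16+6+3+12 = 50
W → J → M → X → P → R: 13+16+6+15+12 = 62
W → J → M → P → R → X: 13+16+17+12+3 = 61
W → J → M → P → X → R: 13+16+17+15+3 = 64
W → J → X → R → M → P: 13+10+3+9+17 = 52
W → J → X → R → P → M: 13+10+3+12+17 = 55
… (106 more)
W → J → P → R → X → M: 13+6+12+3+6 = 40  ← best
The minimum is 40.
One shortest path: W → J → P → R → X → M.

Minimum one-way distance = 40.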